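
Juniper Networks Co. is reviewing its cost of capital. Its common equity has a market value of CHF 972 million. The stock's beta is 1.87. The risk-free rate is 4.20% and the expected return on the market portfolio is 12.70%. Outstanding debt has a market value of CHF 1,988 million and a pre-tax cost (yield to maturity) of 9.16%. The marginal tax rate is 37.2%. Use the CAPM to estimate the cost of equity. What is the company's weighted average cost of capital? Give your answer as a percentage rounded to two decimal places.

Market risk premium = 12.7% − 4.2% = 8.5%.
Cost of equity via CAPM: Re = 4.2% + 1.87 × 8.5% = 20.0950%.
Total capital V = 972 + 1988 = 2960.
Equity: weight = 972/2960 = 0.3284; cost = 20.095%.
Debt: weight = 1988/2960 = 0.6716; after-tax cost = 9.16% × (1 − 37.2%) = 5.7525%.
WACC = 0.3284 × 20.0950% + 0.6716 × 5.7525% = 10.4623%.

10.46%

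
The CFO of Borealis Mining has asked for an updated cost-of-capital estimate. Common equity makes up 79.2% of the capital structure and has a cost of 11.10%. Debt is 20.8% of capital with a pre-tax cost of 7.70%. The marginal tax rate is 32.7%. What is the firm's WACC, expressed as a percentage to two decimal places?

After-tax cost of debt = 7.7% × (1 − 32.7%) = 5.1821%.
WACC = 0.792 × 11.1000% + 0.208 × 5.1821% = 9.8691%.

9.87%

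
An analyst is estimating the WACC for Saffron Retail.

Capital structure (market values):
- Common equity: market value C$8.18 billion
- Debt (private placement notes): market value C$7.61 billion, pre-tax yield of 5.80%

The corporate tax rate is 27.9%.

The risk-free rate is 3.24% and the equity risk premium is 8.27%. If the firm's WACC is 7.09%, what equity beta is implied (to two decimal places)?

0.79

Total capital V = 8.18 + 7.61 = 15.79.
Equity weight = 8.18/15.79 = 0.5180.
Private placement notes weight = 7.61/15.79 = 0.4820.
Debt contribution = 0.4820 × 5.8% × (1 − 27.9%) = 2.0154%.
Required equity contribution = 7.09% − 2.0154% = 5.0746%  ⇒  Re = 9.7956%.
CAPM: 9.7956% = 3.24% + β × 8.27%  ⇒  β = 0.7927.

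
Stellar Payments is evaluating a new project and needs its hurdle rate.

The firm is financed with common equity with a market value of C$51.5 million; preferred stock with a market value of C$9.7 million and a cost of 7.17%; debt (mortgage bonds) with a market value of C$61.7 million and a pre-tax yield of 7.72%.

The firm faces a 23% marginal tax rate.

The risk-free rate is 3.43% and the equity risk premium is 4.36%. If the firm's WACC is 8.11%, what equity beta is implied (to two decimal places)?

Total capital V = 51.5 + 9.7 + 61.7 = 122.9.
Equity weight = 51.5/122.9 = 0.4190.
Preferred weight = 9.7/122.9 = 0.0789.
Mortgage bonds weight = 61.7/122.9 = 0.5020.
Debt contribution = 0.5020 × 7.72% × (1 − 23%) = 2.9843%.
Preferred contribution = 0.0789 × 7.17% = 0.5659%.
Required equity contribution = 8.11% − 3.5502% = 4.5598%  ⇒  Re = 10.8816%.
CAPM: 10.8816% = 3.43% + β × 4.36%  ⇒  β = 1.7091.

1.71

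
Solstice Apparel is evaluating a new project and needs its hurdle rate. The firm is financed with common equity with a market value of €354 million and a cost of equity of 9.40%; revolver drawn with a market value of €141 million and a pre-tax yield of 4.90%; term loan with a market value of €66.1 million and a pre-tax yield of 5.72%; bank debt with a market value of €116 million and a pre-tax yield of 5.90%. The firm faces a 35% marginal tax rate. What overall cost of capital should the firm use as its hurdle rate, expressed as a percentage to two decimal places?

Total capital V = 354 + 141 + 66.1 + 116 = 677.1.
Equity: weight = 354/677.1 = 0.5228; cost = 9.4%.
Revolver drawn: weight = 141/677.1 = 0.2082; after-tax cost = 4.9% × (1 − 35%) = 3.1850%.
Term loan: weight = 66.1/677.1 = 0.0976; after-tax cost = 5.72% × (1 − 35%) = 3.7180%.
Bank debt: weight = 116/677.1 = 0.1713; after-tax cost = 5.9% × (1 − 35%) = 3.8350%.
WACC = 0.5228 × 9.4000% + 0.2082 × 3.1850% + 0.0976 × 3.7180% + 0.1713 × 3.8350% = 6.5977%.

6.60%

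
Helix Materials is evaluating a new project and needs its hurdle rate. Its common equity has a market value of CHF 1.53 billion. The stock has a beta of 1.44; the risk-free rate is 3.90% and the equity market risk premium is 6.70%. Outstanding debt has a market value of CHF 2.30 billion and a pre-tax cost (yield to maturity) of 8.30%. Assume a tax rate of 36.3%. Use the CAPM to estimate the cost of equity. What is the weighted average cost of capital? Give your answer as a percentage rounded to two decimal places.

8.59%

Cost of equity via CAPM: Re = 3.9% + 1.44 × 6.7% = 13.5480%.
Total capital V = 1.53 + 2.3 = 3.83.
Equity: weight = 1.53/3.83 = 0.3995; cost = 13.548%.
Debt: weight = 2.3/3.83 = 0.6005; after-tax cost = 8.3% × (1 − 36.3%) = 5.2871%.
WACC = 0.3995 × 13.5480% + 0.6005 × 5.2871% = 8.5871%.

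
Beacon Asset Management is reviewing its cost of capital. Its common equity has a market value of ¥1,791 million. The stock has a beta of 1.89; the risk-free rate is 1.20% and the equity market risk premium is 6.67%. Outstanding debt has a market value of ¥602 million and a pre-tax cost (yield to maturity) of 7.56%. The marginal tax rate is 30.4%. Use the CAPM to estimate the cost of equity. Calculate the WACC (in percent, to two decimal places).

Cost of equity via CAPM: Re = 1.2% + 1.89 × 6.67% = 13.8063%.
Total capital V = 1791 + 602 = 2393.
Equity: weight = 1791/2393 = 0.7484; cost = 13.8063%.
Debt: weight = 602/2393 = 0.2516; after-tax cost = 7.56% × (1 − 30.4%) = 5.2618%.
WACC = 0.7484 × 13.8063% + 0.2516 × 5.2618% = 11.6568%.

11.66%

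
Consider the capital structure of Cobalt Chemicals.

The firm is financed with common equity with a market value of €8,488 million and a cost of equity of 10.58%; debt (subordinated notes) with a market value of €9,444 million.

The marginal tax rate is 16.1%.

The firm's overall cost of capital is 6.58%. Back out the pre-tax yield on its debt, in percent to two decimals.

3.56%

Total capital V = 8488 + 9444 = 17932.
Equity weight = 8488/17932 = 0.4733.
Subordinated notes weight = 9444/17932 = 0.5267.
Equity contribution = 0.4733 × 10.58% = 5.0080%.
Remaining for debt = 6.58% − 5.0080% = 1.5720%.
Rd × (1 − 16.1%) × 0.5267 = 1.5720%  ⇒  Rd = 3.5577%.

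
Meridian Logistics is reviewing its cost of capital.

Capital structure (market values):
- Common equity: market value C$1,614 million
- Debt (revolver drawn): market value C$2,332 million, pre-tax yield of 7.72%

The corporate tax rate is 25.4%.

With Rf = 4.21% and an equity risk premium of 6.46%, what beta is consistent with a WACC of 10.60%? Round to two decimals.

Total capital V = 1614 + 2332 = 3946.
Equity weight = 1614/3946 = 0.4090.
Revolver drawn weight = 2332/3946 = 0.5910.
Debt contribution = 0.5910 × 7.72% × (1 − 25.4%) = 3.4035%.
Required equity contribution = 10.6% − 3.4035% = 7.1965%  ⇒  Re = 17.5944%.
CAPM: 17.5944% = 4.21% + β × 6.46%  ⇒  β = 2.0719.

2.07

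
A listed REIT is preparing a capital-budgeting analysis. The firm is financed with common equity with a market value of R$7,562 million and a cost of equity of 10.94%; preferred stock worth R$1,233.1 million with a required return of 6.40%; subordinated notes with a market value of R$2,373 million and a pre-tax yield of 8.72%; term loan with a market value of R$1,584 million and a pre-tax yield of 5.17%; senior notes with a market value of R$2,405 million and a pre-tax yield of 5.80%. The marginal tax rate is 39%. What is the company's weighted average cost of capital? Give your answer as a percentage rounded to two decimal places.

Total capital V = 7562 + 1233.1 + 2373 + 1584 + 2405 = 15157.1.
Equity: weight = 7562/15157.1 = 0.4989; cost = 10.94%.
Preferred: weight = 1233.1/15157.1 = 0.0814; cost = 6.4%.
Subordinated notes: weight = 2373/15157.1 = 0.1566; after-tax cost = 8.72% × (1 − 39%) = 5.3192%.
Term loan: weight = 1584/15157.1 = 0.1045; after-tax cost = 5.17% × (1 − 39%) = 3.1537%.
Senior notes: weight = 2405/15157.1 = 0.1587; after-tax cost = 5.8% × (1 − 39%) = 3.5380%.
WACC = 0.4989 × 10.9400% + 0.0814 × 6.4000% + 0.1566 × 5.3192% + 0.1045 × 3.1537% + 0.1587 × 3.5380% = 7.7025%.

7.70%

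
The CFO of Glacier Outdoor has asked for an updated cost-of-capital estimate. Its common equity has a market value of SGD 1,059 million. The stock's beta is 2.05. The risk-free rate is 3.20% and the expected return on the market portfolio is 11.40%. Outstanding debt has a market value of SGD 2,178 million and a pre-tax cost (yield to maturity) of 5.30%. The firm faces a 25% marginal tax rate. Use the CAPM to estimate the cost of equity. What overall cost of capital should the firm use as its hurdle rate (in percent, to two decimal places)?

9.22%

Market risk premium = 11.4% − 3.2% = 8.2%.
Cost of equity via CAPM: Re = 3.2% + 2.05 × 8.2% = 20.0100%.
Total capital V = 1059 + 2178 = 3237.
Equity: weight = 1059/3237 = 0.3272; cost = 20.01%.
Debt: weight = 2178/3237 = 0.6728; after-tax cost = 5.3% × (1 − 25%) = 3.9750%.
WACC = 0.3272 × 20.0100% + 0.6728 × 3.9750% = 9.2209%.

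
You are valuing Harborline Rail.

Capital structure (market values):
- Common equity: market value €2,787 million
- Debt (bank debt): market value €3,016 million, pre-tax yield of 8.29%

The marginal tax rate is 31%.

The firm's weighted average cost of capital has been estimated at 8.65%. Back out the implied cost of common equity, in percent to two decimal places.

11.82%

Total capital V = 2787 + 3016 = 5803.
Equity weight = 2787/5803 = 0.4803.
Bank debt weight = 3016/5803 = 0.5197.
Debt contribution = 0.5197 × 8.29% × (1 − 31%) = 2.9729%.
Required equity contribution = 8.65% − 2.9729% = 5.6771%.
Re = 5.6771% / 0.4803 = 11.8206%.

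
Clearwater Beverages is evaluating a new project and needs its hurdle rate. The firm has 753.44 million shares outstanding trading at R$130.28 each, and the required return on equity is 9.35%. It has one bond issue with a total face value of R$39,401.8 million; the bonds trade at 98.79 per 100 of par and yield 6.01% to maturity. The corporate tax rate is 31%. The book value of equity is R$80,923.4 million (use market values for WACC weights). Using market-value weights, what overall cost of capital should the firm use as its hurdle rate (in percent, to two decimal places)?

7.87%

Market value of equity E = 130.28 × 753.44m = 98158.1632m. Market value of debt D = 39401.8m × 98.79/100 = 38925.03822m.
Total capital V = 98158.1632 + 38925.03822 = 137083.20142.
Equity: weight = 98158.1632/137083.20142 = 0.7160; cost = 9.35%.
Bonds outstanding: weight = 38925.03822/137083.20142 = 0.2840; after-tax cost = 6.01% × (1 − 31%) = 4.1469%.
WACC = 0.7160 × 9.3500% + 0.2840 × 4.1469% = 7.8726%.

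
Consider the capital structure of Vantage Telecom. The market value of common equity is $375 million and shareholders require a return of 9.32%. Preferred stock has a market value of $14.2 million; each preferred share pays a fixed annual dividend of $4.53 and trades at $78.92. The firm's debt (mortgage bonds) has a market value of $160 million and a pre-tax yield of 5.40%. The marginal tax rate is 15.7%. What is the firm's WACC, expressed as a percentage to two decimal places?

7.84%

Cost of preferred: Rp = 4.53 / 78.92 = 5.7400%.
Total capital V = 375 + 14.2 + 160 = 549.2.
Equity: weight = 375/549.2 = 0.6828; cost = 9.32%.
Preferred: weight = 14.2/549.2 = 0.0259; cost = 5.74%.
Mortgage bonds: weight = 160/549.2 = 0.2913; after-tax cost = 5.4% × (1 − 15.7%) = 4.5522%.
WACC = 0.6828 × 9.3200% + 0.0259 × 5.7400% + 0.2913 × 4.5522% = 7.8384%.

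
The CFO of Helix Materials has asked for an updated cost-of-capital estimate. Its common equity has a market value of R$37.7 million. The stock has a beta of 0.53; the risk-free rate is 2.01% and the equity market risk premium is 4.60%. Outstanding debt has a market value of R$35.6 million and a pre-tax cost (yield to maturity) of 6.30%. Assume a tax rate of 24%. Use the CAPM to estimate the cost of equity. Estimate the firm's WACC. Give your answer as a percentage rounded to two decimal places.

4.61%

Cost of equity via CAPM: Re = 2.01% + 0.53 × 4.6% = 4.4480%.
Total capital V = 37.7 + 35.6 = 73.3.
Equity: weight = 37.7/73.3 = 0.5143; cost = 4.448%.
Debt: weight = 35.6/73.3 = 0.4857; after-tax cost = 6.3% × (1 − 24%) = 4.7880%.
WACC = 0.5143 × 4.4480% + 0.4857 × 4.7880% = 4.6131%.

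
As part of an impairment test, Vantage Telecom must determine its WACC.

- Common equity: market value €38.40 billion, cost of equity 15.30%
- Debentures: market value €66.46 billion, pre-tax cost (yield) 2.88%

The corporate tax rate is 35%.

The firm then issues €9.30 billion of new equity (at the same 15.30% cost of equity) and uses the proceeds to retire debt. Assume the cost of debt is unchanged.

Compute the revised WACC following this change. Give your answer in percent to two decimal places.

7.98%

After the change:
Total capital V = 47.7 + 57.16 = 104.86.
Equity: weight = 47.7/104.86 = 0.4549; cost = 15.3%.
Debentures: weight = 57.16/104.86 = 0.5451; after-tax cost = 2.88% × (1 − 35%) = 1.8720%.
WACC = 0.4549 × 15.3000% + 0.5451 × 1.8720% = 7.9803%.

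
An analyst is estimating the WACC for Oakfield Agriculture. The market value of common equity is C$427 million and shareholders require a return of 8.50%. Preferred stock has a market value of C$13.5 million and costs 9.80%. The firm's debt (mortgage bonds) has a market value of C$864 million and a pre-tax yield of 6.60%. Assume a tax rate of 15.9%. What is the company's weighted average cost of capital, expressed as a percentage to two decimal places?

Total capital V = 427 + 13.5 + 864 = 1304.5.
Equity: weight = 427/1304.5 = 0.3273; cost = 8.5%.
Preferred: weight = 13.5/1304.5 = 0.0103; cost = 9.8%.
Mortgage bonds: weight = 864/1304.5 = 0.6623; after-tax cost = 6.6% × (1 − 15.9%) = 5.5506%.
WACC = 0.3273 × 8.5000% + 0.0103 × 9.8000% + 0.6623 × 5.5506% = 6.5600%.

6.56%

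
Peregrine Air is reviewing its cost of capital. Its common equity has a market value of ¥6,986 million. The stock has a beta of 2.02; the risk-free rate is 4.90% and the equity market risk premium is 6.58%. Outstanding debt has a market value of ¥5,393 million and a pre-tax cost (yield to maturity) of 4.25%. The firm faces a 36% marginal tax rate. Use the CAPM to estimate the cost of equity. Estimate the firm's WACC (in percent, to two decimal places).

Cost of equity via CAPM: Re = 4.9% + 2.02 × 6.58% = 18.1916%.
Total capital V = 6986 + 5393 = 12379.
Equity: weight = 6986/12379 = 0.5643; cost = 18.1916%.
Debt: weight = 5393/12379 = 0.4357; after-tax cost = 4.25% × (1 − 36%) = 2.7200%.
WACC = 0.5643 × 18.1916% + 0.4357 × 2.7200% = 11.4513%.

11.45%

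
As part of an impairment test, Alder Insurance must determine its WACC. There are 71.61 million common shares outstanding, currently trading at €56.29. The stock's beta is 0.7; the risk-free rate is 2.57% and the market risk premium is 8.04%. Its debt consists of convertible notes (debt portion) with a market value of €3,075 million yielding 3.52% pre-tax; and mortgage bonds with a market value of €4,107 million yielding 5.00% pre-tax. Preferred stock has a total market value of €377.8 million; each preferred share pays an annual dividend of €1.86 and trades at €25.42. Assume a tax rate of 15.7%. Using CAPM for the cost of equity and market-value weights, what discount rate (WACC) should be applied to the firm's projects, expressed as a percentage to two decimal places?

5.37%

Cost of equity via CAPM: Re = 2.57% + 0.7 × 8.04% = 8.1980%.
Cost of preferred: Rp = 1.86 / 25.42 = 7.3171%.
Market value of equity E = 56.29 × 71.61m = 4030.9269m.
Total capital V = 4030.9269 + 377.8 + 3075 + 4107 = 11590.7269.
Equity: weight = 4030.9269/11590.7269 = 0.3478; cost = 8.198%.
Preferred: weight = 377.8/11590.7269 = 0.0326; cost = 7.3171%.
Convertible notes (debt portion): weight = 3075/11590.7269 = 0.2653; after-tax cost = 3.52% × (1 − 15.7%) = 2.9674%.
Mortgage bonds: weight = 4107/11590.7269 = 0.3543; after-tax cost = 5% × (1 − 15.7%) = 4.2150%.
WACC = 0.3478 × 8.1980% + 0.0326 × 7.3171% + 0.2653 × 2.9674% + 0.3543 × 4.2150% = 5.3703%.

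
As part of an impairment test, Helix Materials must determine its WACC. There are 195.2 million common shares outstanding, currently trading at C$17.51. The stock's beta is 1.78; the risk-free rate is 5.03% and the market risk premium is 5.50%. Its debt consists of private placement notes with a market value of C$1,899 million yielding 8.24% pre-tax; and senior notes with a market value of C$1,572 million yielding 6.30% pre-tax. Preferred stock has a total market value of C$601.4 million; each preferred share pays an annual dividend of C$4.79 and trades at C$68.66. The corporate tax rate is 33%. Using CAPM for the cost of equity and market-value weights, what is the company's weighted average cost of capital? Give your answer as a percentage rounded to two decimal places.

9.61%

Cost of equity via CAPM: Re = 5.03% + 1.78 × 5.5% = 14.8200%.
Cost of preferred: Rp = 4.79 / 68.66 = 6.9764%.
Market value of equity E = 17.51 × 195.2m = 3417.952m.
Total capital V = 3417.952 + 601.4 + 1899 + 1572 = 7490.352.
Equity: weight = 3417.952/7490.352 = 0.4563; cost = 14.82%.
Preferred: weight = 601.4/7490.352 = 0.0803; cost = 6.9764%.
Private placement notes: weight = 1899/7490.352 = 0.2535; after-tax cost = 8.24% × (1 − 33%) = 5.5208%.
Senior notes: weight = 1572/7490.352 = 0.2099; after-tax cost = 6.3% × (1 − 33%) = 4.2210%.
WACC = 0.4563 × 14.8200% + 0.0803 × 6.9764% + 0.2535 × 5.5208% + 0.2099 × 4.2210% = 9.6082%.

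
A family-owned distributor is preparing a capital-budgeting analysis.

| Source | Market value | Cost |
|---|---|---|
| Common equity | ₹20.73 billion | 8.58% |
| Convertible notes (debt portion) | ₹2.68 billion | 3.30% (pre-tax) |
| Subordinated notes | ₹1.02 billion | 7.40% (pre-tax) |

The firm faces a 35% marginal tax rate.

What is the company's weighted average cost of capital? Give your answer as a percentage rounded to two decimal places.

Total capital V = 20.73 + 2.68 + 1.02 = 24.43.
Equity: weight = 20.73/24.43 = 0.8485; cost = 8.58%.
Convertible notes (debt portion): weight = 2.68/24.43 = 0.1097; after-tax cost = 3.3% × (1 − 35%) = 2.1450%.
Subordinated notes: weight = 1.02/24.43 = 0.0418; after-tax cost = 7.4% × (1 − 35%) = 4.8100%.
WACC = 0.8485 × 8.5800% + 0.1097 × 2.1450% + 0.0418 × 4.8100% = 7.7167%.

7.72%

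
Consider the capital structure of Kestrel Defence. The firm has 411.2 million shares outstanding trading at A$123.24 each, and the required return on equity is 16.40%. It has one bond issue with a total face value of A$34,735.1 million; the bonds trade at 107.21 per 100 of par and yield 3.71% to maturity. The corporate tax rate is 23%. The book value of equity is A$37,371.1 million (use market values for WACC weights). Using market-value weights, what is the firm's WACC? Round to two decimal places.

10.66%

Market value of equity E = 123.24 × 411.2m = 50676.288m. Market value of debt D = 34735.1m × 107.21/100 = 37239.50071m.
Total capital V = 50676.288 + 37239.50071 = 87915.78871.
Equity: weight = 50676.288/87915.78871 = 0.5764; cost = 16.4%.
Bonds outstanding: weight = 37239.50071/87915.78871 = 0.4236; after-tax cost = 3.71% × (1 − 23%) = 2.8567%.
WACC = 0.5764 × 16.4000% + 0.4236 × 2.8567% = 10.6633%.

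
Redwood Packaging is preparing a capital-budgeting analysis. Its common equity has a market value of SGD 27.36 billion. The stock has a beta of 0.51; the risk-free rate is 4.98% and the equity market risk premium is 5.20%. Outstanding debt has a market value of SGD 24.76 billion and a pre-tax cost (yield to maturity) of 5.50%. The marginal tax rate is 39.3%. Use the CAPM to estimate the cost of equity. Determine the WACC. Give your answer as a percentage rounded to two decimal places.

Cost of equity via CAPM: Re = 4.98% + 0.51 × 5.2% = 7.6320%.
Total capital V = 27.36 + 24.76 = 52.12.
Equity: weight = 27.36/52.12 = 0.5249; cost = 7.632%.
Debt: weight = 24.76/52.12 = 0.4751; after-tax cost = 5.5% × (1 − 39.3%) = 3.3385%.
WACC = 0.5249 × 7.6320% + 0.4751 × 3.3385% = 5.5923%.

5.59%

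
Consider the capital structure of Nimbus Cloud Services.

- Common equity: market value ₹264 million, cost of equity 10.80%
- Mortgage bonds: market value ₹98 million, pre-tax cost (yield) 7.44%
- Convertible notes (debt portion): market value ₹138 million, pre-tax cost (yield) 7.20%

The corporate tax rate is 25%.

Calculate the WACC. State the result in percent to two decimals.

Total capital V = 264 + 98 + 138 = 500.
Equity: weight = 264/500 = 0.5280; cost = 10.8%.
Mortgage bonds: weight = 98/500 = 0.1960; after-tax cost = 7.44% × (1 − 25%) = 5.5800%.
Convertible notes (debt portion): weight = 138/500 = 0.2760; after-tax cost = 7.2% × (1 − 25%) = 5.4000%.
WACC = 0.5280 × 10.8000% + 0.1960 × 5.5800% + 0.2760 × 5.4000% = 8.2865%.

8.29%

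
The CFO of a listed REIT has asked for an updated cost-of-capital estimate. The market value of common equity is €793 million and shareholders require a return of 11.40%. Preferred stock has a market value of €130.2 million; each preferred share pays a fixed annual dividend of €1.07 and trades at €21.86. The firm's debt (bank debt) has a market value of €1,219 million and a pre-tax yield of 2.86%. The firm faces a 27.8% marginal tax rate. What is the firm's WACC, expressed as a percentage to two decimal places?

5.69%

Cost of preferred: Rp = 1.07 / 21.86 = 4.8948%.
Total capital V = 793 + 130.2 + 1219 = 2142.2.
Equity: weight = 793/2142.2 = 0.3702; cost = 11.4%.
Preferred: weight = 130.2/2142.2 = 0.0608; cost = 4.8948%.
Bank debt: weight = 1219/2142.2 = 0.5690; after-tax cost = 2.86% × (1 − 27.8%) = 2.0649%.
WACC = 0.3702 × 11.4000% + 0.0608 × 4.8948% + 0.5690 × 2.0649% = 5.6926%.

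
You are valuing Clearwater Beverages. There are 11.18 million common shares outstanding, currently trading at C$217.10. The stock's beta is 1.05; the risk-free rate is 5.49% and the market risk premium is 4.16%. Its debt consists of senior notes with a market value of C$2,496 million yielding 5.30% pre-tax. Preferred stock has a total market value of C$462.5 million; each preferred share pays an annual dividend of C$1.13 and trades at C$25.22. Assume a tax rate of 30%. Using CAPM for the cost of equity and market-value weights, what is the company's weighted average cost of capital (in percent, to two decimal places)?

Cost of equity via CAPM: Re = 5.49% + 1.05 × 4.16% = 9.8580%.
Cost of preferred: Rp = 1.13 / 25.22 = 4.4806%.
Market value of equity E = 217.1 × 11.18m = 2427.178m.
Total capital V = 2427.178 + 462.5 + 2496 = 5385.678.
Equity: weight = 2427.178/5385.678 = 0.4507; cost = 9.858%.
Preferred: weight = 462.5/5385.678 = 0.0859; cost = 4.4806%.
Senior notes: weight = 2496/5385.678 = 0.4635; after-tax cost = 5.3% × (1 − 30%) = 3.7100%.
WACC = 0.4507 × 9.8580% + 0.0859 × 4.4806% + 0.4635 × 3.7100% = 6.5469%.

6.55%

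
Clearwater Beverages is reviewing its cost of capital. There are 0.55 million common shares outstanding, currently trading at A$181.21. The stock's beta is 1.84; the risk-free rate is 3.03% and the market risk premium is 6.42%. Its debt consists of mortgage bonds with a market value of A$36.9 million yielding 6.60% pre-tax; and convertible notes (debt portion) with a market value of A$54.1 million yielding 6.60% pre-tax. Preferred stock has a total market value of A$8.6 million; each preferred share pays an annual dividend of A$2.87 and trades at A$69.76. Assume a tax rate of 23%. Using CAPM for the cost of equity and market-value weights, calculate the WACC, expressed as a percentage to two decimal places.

Cost of equity via CAPM: Re = 3.03% + 1.84 × 6.42% = 14.8428%.
Cost of preferred: Rp = 2.87 / 69.76 = 4.1141%.
Market value of equity E = 181.21 × 0.55m = 99.6655m.
Total capital V = 99.6655 + 8.6 + 36.9 + 54.1 = 199.2655.
Equity: weight = 99.6655/199.2655 = 0.5002; cost = 14.8428%.
Preferred: weight = 8.6/199.2655 = 0.0432; cost = 4.1141%.
Mortgage bonds: weight = 36.9/199.2655 = 0.1852; after-tax cost = 6.6% × (1 − 23%) = 5.0820%.
Convertible notes (debt portion): weight = 54.1/199.2655 = 0.2715; after-tax cost = 6.6% × (1 − 23%) = 5.0820%.
WACC = 0.5002 × 14.8428% + 0.0432 × 4.1141% + 0.1852 × 5.0820% + 0.2715 × 5.0820% = 9.9222%.

9.92%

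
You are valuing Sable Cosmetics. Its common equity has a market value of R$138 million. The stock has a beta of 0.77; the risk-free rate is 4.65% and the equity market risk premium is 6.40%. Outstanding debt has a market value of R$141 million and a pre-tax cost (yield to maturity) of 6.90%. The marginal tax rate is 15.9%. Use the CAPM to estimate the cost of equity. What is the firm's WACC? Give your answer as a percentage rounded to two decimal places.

Cost of equity via CAPM: Re = 4.65% + 0.77 × 6.4% = 9.5780%.
Total capital V = 138 + 141 = 279.
Equity: weight = 138/279 = 0.4946; cost = 9.578%.
Debt: weight = 141/279 = 0.5054; after-tax cost = 6.9% × (1 − 15.9%) = 5.8029%.
WACC = 0.4946 × 9.5780% + 0.5054 × 5.8029% = 7.6702%.

7.67%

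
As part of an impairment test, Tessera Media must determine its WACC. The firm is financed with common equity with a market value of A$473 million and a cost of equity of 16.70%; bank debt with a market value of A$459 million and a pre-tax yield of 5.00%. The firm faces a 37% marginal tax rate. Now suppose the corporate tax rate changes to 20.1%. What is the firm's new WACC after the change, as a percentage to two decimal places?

10.44%

After the change:
Total capital V = 473 + 459 = 932.
Equity: weight = 473/932 = 0.5075; cost = 16.7%.
Bank debt: weight = 459/932 = 0.4925; after-tax cost = 5% × (1 − 20.1%) = 3.9950%.
WACC = 0.5075 × 16.7000% + 0.4925 × 3.9950% = 10.4429%.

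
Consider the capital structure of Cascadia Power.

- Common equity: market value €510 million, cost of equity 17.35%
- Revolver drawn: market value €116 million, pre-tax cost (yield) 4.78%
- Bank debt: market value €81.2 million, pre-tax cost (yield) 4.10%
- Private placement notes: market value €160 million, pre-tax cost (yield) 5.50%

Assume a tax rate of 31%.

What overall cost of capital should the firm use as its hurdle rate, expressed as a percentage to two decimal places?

11.61%

Total capital V = 510 + 116 + 81.2 + 160 = 867.2.
Equity: weight = 510/867.2 = 0.5881; cost = 17.35%.
Revolver drawn: weight = 116/867.2 = 0.1338; after-tax cost = 4.78% × (1 − 31%) = 3.2982%.
Bank debt: weight = 81.2/867.2 = 0.0936; after-tax cost = 4.1% × (1 − 31%) = 2.8290%.
Private placement notes: weight = 160/867.2 = 0.1845; after-tax cost = 5.5% × (1 − 31%) = 3.7950%.
WACC = 0.5881 × 17.3500% + 0.1338 × 3.2982% + 0.0936 × 2.8290% + 0.1845 × 3.7950% = 11.6098%.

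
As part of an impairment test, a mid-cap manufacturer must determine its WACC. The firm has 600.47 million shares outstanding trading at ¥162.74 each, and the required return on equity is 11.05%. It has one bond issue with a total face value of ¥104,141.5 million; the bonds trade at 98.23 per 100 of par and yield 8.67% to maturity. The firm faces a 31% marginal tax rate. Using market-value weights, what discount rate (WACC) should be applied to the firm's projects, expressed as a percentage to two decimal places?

Market value of equity E = 162.74 × 600.47m = 97720.4878m. Market value of debt D = 104141.5m × 98.23/100 = 102298.19545m.
Total capital V = 97720.4878 + 102298.19545 = 200018.68325.
Equity: weight = 97720.4878/200018.68325 = 0.4886; cost = 11.05%.
Bonds outstanding: weight = 102298.19545/200018.68325 = 0.5114; after-tax cost = 8.67% × (1 − 31%) = 5.9823%.
WACC = 0.4886 × 11.0500% + 0.5114 × 5.9823% = 8.4582%.

8.46%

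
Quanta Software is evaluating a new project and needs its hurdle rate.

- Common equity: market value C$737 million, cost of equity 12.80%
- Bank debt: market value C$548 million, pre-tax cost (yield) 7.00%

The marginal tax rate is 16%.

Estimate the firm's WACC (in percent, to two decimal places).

9.85%

Total capital V = 737 + 548 = 1285.
Equity: weight = 737/1285 = 0.5735; cost = 12.8%.
Bank debt: weight = 548/1285 = 0.4265; after-tax cost = 7% × (1 − 16%) = 5.8800%.
WACC = 0.5735 × 12.8000% + 0.4265 × 5.8800% = 9.8489%.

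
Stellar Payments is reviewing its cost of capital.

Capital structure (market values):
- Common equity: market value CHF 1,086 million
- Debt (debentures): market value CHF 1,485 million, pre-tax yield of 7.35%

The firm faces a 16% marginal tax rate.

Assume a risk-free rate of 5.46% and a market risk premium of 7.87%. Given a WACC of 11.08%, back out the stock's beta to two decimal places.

1.57

Total capital V = 1086 + 1485 = 2571.
Equity weight = 1086/2571 = 0.4224.
Debentures weight = 1485/2571 = 0.5776.
Debt contribution = 0.5776 × 7.35% × (1 − 16%) = 3.5661%.
Required equity contribution = 11.08% − 3.5661% = 7.5139%  ⇒  Re = 17.7885%.
CAPM: 17.7885% = 5.46% + β × 7.87%  ⇒  β = 1.5665.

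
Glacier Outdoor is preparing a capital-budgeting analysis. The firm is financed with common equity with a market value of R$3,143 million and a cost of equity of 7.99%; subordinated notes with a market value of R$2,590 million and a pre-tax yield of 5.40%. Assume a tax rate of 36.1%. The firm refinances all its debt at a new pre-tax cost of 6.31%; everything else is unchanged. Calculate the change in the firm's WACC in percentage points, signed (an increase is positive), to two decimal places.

Current WACC:
Total capital V = 3143 + 2590 = 5733.
Equity: weight = 3143/5733 = 0.5482; cost = 7.99%.
Subordinated notes: weight = 2590/5733 = 0.4518; after-tax cost = 5.4% × (1 − 36.1%) = 3.4506%.
WACC = 0.5482 × 7.9900% + 0.4518 × 3.4506% = 5.9392%.
After the change:
Total capital V = 3143 + 2590 = 5733.
Equity: weight = 3143/5733 = 0.5482; cost = 7.99%.
Subordinated notes: weight = 2590/5733 = 0.4518; after-tax cost = 6.31% × (1 − 36.1%) = 4.0321%.
WACC = 0.5482 × 7.9900% + 0.4518 × 4.0321% = 6.2019%.
Change in WACC = 6.2019% − 5.9392% = 0.2627 pp.

+0.26 pp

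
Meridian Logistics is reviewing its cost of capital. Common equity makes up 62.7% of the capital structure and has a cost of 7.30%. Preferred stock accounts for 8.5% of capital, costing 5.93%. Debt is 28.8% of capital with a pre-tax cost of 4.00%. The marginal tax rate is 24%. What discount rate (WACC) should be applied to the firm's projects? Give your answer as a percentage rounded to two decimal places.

5.96%

After-tax cost of debt = 4% × (1 − 24%) = 3.0400%.
WACC = 0.627 × 7.3000% + 0.085 × 5.9300% + 0.288 × 3.0400% = 5.9567%.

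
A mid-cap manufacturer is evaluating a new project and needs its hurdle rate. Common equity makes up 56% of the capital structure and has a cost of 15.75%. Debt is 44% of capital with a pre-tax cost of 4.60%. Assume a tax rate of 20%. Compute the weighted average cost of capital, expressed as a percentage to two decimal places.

After-tax cost of debt = 4.6% × (1 − 20%) = 3.6800%.
WACC = 0.560 × 15.7500% + 0.440 × 3.6800% = 10.4392%.

10.44%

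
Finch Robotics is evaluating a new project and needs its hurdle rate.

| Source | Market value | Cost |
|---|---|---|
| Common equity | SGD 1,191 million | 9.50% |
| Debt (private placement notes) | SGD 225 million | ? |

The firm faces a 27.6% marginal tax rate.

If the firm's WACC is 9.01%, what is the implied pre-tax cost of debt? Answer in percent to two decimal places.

8.86%

Total capital V = 1191 + 225 = 1416.
Equity weight = 1191/1416 = 0.8411.
Private placement notes weight = 225/1416 = 0.1589.
Equity contribution = 0.8411 × 9.5% = 7.9905%.
Remaining for debt = 9.01% − 7.9905% = 1.0195%.
Rd × (1 − 27.6%) × 0.1589 = 1.0195%  ⇒  Rd = 8.8622%.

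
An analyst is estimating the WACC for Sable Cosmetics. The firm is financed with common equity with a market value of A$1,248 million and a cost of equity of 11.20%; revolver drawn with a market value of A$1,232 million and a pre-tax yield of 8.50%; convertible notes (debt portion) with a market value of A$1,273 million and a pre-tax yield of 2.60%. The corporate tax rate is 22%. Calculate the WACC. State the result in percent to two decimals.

6.59%

Total capital V = 1248 + 1232 + 1273 = 3753.
Equity: weight = 1248/3753 = 0.3325; cost = 11.2%.
Revolver drawn: weight = 1232/3753 = 0.3283; after-tax cost = 8.5% × (1 − 22%) = 6.6300%.
Convertible notes (debt portion): weight = 1273/3753 = 0.3392; after-tax cost = 2.6% × (1 − 22%) = 2.0280%.
WACC = 0.3325 × 11.2000% + 0.3283 × 6.6300% + 0.3392 × 2.0280% = 6.5887%.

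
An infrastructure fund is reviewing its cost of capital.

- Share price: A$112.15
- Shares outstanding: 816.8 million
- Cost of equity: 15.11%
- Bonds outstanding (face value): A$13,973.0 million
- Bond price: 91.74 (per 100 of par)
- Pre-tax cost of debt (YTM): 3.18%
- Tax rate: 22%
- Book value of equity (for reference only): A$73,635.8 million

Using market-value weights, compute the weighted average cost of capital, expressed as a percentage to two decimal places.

Market value of equity E = 112.15 × 816.8m = 91604.12m. Market value of debt D = 13973m × 91.74/100 = 12818.8302m.
Total capital V = 91604.12 + 12818.8302 = 104422.9502.
Equity: weight = 91604.12/104422.9502 = 0.8772; cost = 15.11%.
Bonds outstanding: weight = 12818.8302/104422.9502 = 0.1228; after-tax cost = 3.18% × (1 − 22%) = 2.4804%.
WACC = 0.8772 × 15.1100% + 0.1228 × 2.4804% = 13.5596%.

13.56%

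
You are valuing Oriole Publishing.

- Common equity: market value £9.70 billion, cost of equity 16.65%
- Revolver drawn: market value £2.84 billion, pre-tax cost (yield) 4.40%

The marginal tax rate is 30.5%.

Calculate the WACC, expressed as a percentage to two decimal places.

13.57%

Total capital V = 9.7 + 2.84 = 12.54.
Equity: weight = 9.7/12.54 = 0.7735; cost = 16.65%.
Revolver drawn: weight = 2.84/12.54 = 0.2265; after-tax cost = 4.4% × (1 − 30.5%) = 3.0580%.
WACC = 0.7735 × 16.6500% + 0.2265 × 3.0580% = 13.5717%.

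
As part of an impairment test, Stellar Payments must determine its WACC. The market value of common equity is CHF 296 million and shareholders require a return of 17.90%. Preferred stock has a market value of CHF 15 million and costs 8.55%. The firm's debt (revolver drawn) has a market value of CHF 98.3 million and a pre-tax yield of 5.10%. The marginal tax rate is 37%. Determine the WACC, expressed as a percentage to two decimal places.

Total capital V = 296 + 15 + 98.3 = 409.3.
Equity: weight = 296/409.3 = 0.7232; cost = 17.9%.
Preferred: weight = 15/409.3 = 0.0366; cost = 8.55%.
Revolver drawn: weight = 98.3/409.3 = 0.2402; after-tax cost = 5.1% × (1 − 37%) = 3.2130%.
WACC = 0.7232 × 17.9000% + 0.0366 × 8.5500% + 0.2402 × 3.2130% = 14.0300%.

14.03%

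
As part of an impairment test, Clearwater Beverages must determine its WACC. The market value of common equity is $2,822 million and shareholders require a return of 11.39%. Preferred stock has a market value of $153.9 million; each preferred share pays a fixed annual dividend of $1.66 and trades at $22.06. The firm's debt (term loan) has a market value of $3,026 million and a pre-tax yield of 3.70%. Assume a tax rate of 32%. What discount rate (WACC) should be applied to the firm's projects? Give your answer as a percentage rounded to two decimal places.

Cost of preferred: Rp = 1.66 / 22.06 = 7.5249%.
Total capital V = 2822 + 153.9 + 3026 = 6001.9.
Equity: weight = 2822/6001.9 = 0.4702; cost = 11.39%.
Preferred: weight = 153.9/6001.9 = 0.0256; cost = 7.5249%.
Term loan: weight = 3026/6001.9 = 0.5042; after-tax cost = 3.7% × (1 − 32%) = 2.5160%.
WACC = 0.4702 × 11.3900% + 0.0256 × 7.5249% + 0.5042 × 2.5160% = 6.8169%.

6.82%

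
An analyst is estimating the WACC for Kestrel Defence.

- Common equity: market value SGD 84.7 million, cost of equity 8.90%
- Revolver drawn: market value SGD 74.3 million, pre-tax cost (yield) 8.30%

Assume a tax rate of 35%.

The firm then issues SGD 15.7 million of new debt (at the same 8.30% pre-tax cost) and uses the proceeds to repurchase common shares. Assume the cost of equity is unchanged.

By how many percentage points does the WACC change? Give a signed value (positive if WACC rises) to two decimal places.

-0.35 pp

Current WACC:
Total capital V = 84.7 + 74.3 = 159.
Equity: weight = 84.7/159 = 0.5327; cost = 8.9%.
Revolver drawn: weight = 74.3/159 = 0.4673; after-tax cost = 8.3% × (1 − 35%) = 5.3950%.
WACC = 0.5327 × 8.9000% + 0.4673 × 5.3950% = 7.2621%.
After the change:
Total capital V = 69 + 90 = 159.
Equity: weight = 69/159 = 0.4340; cost = 8.9%.
Revolver drawn: weight = 90/159 = 0.5660; after-tax cost = 8.3% × (1 − 35%) = 5.3950%.
WACC = 0.4340 × 8.9000% + 0.5660 × 5.3950% = 6.9160%.
Change in WACC = 6.9160% − 7.2621% = -0.3461 pp.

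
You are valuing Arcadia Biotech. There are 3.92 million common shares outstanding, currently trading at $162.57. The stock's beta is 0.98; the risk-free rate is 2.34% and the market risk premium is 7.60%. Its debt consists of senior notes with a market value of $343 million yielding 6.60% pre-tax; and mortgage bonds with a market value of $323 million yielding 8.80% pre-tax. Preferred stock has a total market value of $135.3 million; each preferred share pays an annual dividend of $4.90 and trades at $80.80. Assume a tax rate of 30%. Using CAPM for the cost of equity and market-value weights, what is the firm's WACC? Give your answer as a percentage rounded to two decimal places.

Cost of equity via CAPM: Re = 2.34% + 0.98 × 7.6% = 9.7880%.
Cost of preferred: Rp = 4.9 / 80.8 = 6.0644%.
Market value of equity E = 162.57 × 3.92m = 637.2744m.
Total capital V = 637.2744 + 135.3 + 343 + 323 = 1438.5744.
Equity: weight = 637.2744/1438.5744 = 0.4430; cost = 9.788%.
Preferred: weight = 135.3/1438.5744 = 0.0941; cost = 6.0644%.
Senior notes: weight = 343/1438.5744 = 0.2384; after-tax cost = 6.6% × (1 − 30%) = 4.6200%.
Mortgage bonds: weight = 323/1438.5744 = 0.2245; after-tax cost = 8.8% × (1 − 30%) = 6.1600%.
WACC = 0.4430 × 9.7880% + 0.0941 × 6.0644% + 0.2384 × 4.6200% + 0.2245 × 6.1600% = 7.3910%.

7.39%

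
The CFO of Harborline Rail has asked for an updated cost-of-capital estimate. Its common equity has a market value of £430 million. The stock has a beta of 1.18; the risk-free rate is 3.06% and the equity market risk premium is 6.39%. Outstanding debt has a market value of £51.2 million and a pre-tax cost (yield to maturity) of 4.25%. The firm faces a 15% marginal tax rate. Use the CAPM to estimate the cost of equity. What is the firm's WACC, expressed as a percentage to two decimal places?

Cost of equity via CAPM: Re = 3.06% + 1.18 × 6.39% = 10.6002%.
Total capital V = 430 + 51.2 = 481.2.
Equity: weight = 430/481.2 = 0.8936; cost = 10.6002%.
Debt: weight = 51.2/481.2 = 0.1064; after-tax cost = 4.25% × (1 − 15%) = 3.6125%.
WACC = 0.8936 × 10.6002% + 0.1064 × 3.6125% = 9.8567%.

9.86%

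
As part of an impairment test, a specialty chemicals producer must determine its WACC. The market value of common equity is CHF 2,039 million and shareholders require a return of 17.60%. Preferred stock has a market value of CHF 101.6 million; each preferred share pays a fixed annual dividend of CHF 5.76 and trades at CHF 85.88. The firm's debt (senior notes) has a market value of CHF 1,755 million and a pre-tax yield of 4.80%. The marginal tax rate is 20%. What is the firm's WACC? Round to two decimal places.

Cost of preferred: Rp = 5.76 / 85.88 = 6.7070%.
Total capital V = 2039 + 101.6 + 1755 = 3895.6.
Equity: weight = 2039/3895.6 = 0.5234; cost = 17.6%.
Preferred: weight = 101.6/3895.6 = 0.0261; cost = 6.707%.
Senior notes: weight = 1755/3895.6 = 0.4505; after-tax cost = 4.8% × (1 − 20%) = 3.8400%.
WACC = 0.5234 × 17.6000% + 0.0261 × 6.7070% + 0.4505 × 3.8400% = 11.1169%.

11.12%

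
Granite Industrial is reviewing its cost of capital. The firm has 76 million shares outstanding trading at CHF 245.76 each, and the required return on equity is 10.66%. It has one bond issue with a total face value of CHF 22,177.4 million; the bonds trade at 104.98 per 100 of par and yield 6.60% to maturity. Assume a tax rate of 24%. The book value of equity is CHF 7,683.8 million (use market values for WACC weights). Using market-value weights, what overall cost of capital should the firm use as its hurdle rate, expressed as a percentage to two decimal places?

Market value of equity E = 245.76 × 76m = 18677.76m. Market value of debt D = 22177.4m × 104.98/100 = 23281.83452m.
Total capital V = 18677.76 + 23281.83452 = 41959.59452.
Equity: weight = 18677.76/41959.59452 = 0.4451; cost = 10.66%.
Bonds outstanding: weight = 23281.83452/41959.59452 = 0.5549; after-tax cost = 6.6% × (1 − 24%) = 5.0160%.
WACC = 0.4451 × 10.6600% + 0.5549 × 5.0160% = 7.5284%.

7.53%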